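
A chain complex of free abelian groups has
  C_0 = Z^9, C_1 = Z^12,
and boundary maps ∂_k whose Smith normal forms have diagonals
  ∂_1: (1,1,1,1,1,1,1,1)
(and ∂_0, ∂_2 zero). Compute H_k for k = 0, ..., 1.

H_0: b_0 = 9 − 0 − 8 = 1; torsion from ∂_1 factors > 1: none. So H_0 = Z.
H_1: b_1 = 12 − 8 − 0 = 4; torsion from ∂_2 factors > 1: none. So H_1 = Z^4.

H_0 = Z,  H_1 = Z^4.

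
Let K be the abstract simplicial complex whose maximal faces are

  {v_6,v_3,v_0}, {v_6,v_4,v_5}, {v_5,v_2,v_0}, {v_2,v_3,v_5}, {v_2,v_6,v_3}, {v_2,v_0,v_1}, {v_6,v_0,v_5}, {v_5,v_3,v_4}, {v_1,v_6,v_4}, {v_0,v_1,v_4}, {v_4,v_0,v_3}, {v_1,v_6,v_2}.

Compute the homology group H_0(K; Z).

We work with the vertex ordering v_0 < v_1 < v_2 < v_3 < v_4 < v_5 < v_6. The simplices of K, each written with vertices in increasing order, are:

  0-simplices (7): [v_0], [v_1], [v_2], [v_3], [v_4], [v_5], [v_6]
  1-simplices (18): (18 of them)
  2-simplices (12): (12 of them)

giving chain groups C_0 ≅ Z^7, C_1 ≅ Z^18, C_2 ≅ Z^12.

∂_1: C_1 → C_0 maps an edge to its endpoints' difference, ∂[p,q] = q − p. For instance
  ∂[v_5,v_6] = [v_6] − [v_5].
As a 7×18 matrix over Z this has rank 6, with invariant factors (1,1,1,1,1,1).

∂_2: C_2 → C_1 acts by ∂[p,q,r] = [q,r] − [p,r] + [p,q]. For instance
  ∂[v_0,v_1,v_4] = [v_1,v_4] − [v_0,v_4] + [v_0,v_1],
  ∂[v_4,v_5,v_6] = [v_5,v_6] − [v_4,v_6] + [v_4,v_5].
As a 18×12 matrix over Z this has rank 12, with invariant factors (1,1,1,1,1,1,1,1,1,1,1,2).

Now H_k = ker ∂_k / im ∂_{k+1}, so:

  H_0: rank C_0 − rank ∂_1 = 7 − 6 = 1, and the invariant factors of ∂_1 are all 1, so H_0 ≅ Z.

H_0 = Z.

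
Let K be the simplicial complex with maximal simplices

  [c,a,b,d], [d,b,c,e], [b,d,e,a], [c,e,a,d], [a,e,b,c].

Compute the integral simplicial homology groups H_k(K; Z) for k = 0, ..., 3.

We work with the vertex ordering a < b < c < d < e. The simplices of K, each written with vertices in increasing order, are:

  0-simplices (5): a, b, c, d, e
  1-simplices (10): ab, ac, ad, ae, bc, bd, be, cd, ce, de
  2-simplices (10): abc, abd, abe, acd, ace, ade, bcd, bce, bde, cde
  3-simplices (5): abcd, abce, abde, acde, bcde

Hence C_0 ≅ Z^5, C_1 ≅ Z^10, C_2 ≅ Z^10, C_3 ≅ Z^5.

∂_1: C_1 → C_0 sends each edge [p,q] (with p < q) to q − p. For instance
  ∂ab = b − a.
As a 5×10 matrix over Z this has rank 4, with invariant factors (1,1,1,1).

Boundary ∂_2: C_2 → C_1 maps a triangle to the signed sum of its edges. For instance
  ∂cde = de − ce + cd,
  ∂abe = be − ae + ab.
The 10×10 boundary matrix has rank 6 and Smith normal form diag(1,1,1,1,1,1).

The boundary map ∂_3: C_3 → C_2 sends each 3-simplex σ to the alternating sum Σ_i (−1)^i (σ with its i-th vertex removed). For instance
  ∂abce = bce − ace + abe − abc,
  ∂acde = cde − ade + ace − acd.
The resulting 10×5 matrix has rank 4, and its Smith normal form has invariant factors (1,1,1,1).

From H_k ≅ ker(∂_k) / im(∂_{k+1}) we obtain:

  H_0: rank C_0 − rank ∂_1 = 5 − 4 = 1, and the invariant factors of ∂_1 are all 1, so H_0 ≅ Z.
  H_1: rank ker ∂_1 − rank ∂_2 = (10 − 4) − 6 = 0, and the invariant factors of ∂_2 are all 1, so H_1 ≅ 0.
  H_2: rank ker ∂_2 − rank ∂_3 = (10 − 6) − 4 = 0, and the invariant factors of ∂_3 are all 1, so H_2 ≅ 0.
  H_3: rank ker ∂_3 − rank ∂_4 = (5 − 4) − 0 = 1, and there is no ∂_4, so H_3 ≅ Z.

As a check, the Euler characteristic is 5 − 10 + 10 − 5 = 0, which agrees with 1 − 0 + 0 − 1 = 0.

H_0 ≅ Z,  H_1 = 0,  H_2 = 0,  H_3 ≅ Z.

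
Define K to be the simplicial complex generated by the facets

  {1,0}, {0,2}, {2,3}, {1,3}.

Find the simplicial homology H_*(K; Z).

We work with the vertex ordering 0 < 1 < 2 < 3. The simplices of K, each written with vertices in increasing order, are:

  0-simplices (4): [0], [1], [2], [3]
  1-simplices (4): [0,1], [0,2], [1,3], [2,3]

Hence C_0 ≅ Z^4, C_1 ≅ Z^4.

The boundary map ∂_1: C_1 → C_0 is given by ∂[p,q] = [q] − [p].
The resulting 4×4 matrix has rank 3, and its Smith normal form has invariant factors (1,1,1).

Now H_k = ker ∂_k / im ∂_{k+1}, so:

  H_0: rank C_0 − rank ∂_1 = 4 − 3 = 1, and the invariant factors of ∂_1 are all 1, so H_0 = Z.
  H_1: rank ker ∂_1 − rank ∂_2 = (4 − 3) − 0 = 1, and there is no ∂_2, so H_1 = Z.

(K is a triangulation of the circle S^1.)

H_0 = Z,  H_1 = Z.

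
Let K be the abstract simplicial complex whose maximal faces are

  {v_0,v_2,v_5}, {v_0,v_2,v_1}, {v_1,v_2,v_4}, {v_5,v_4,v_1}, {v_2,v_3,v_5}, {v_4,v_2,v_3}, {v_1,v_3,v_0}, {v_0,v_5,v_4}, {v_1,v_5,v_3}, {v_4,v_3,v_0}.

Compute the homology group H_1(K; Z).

Order the vertices as v_0 < v_1 < v_2 < v_3 < v_4 < v_5. Listing each simplex with vertices in this order, K has dimension 2 with simplices:

  0-simplices (6): [v_0], [v_1], [v_2], [v_3], [v_4], [v_5]
  1-simplices (15): (15 of them)
  2-simplices (10): [v_0,v_1,v_2], [v_0,v_1,v_3], [v_0,v_2,v_5], [v_0,v_3,v_4], [v_0,v_4,v_5], [v_1,v_2,v_4], [v_1,v_3,v_5], [v_1,v_4,v_5], [v_2,v_3,v_4], [v_2,v_3,v_5]

so the chain groups are C_0 ≅ Z^6, C_1 ≅ Z^15, C_2 ≅ Z^10.

∂_1: C_1 → C_0 is given by ∂[p,q] = [q] − [p]. For instance
  ∂[v_1,v_2] = [v_2] − [v_1].
The resulting 6×15 matrix has rank 5, and its Smith normal form has invariant factors (1,1,1,1,1).

The boundary map ∂_2: C_2 → C_1 acts by ∂[p,q,r] = [q,r] − [p,r] + [p,q]. For instance
  ∂[v_2,v_3,v_5] = [v_3,v_5] − [v_2,v_5] + [v_2,v_3],
  ∂[v_0,v_1,v_3] = [v_1,v_3] − [v_0,v_3] + [v_0,v_1].
As a 15×10 matrix over Z this has rank 10, with invariant factors (1,1,1,1,1,1,1,1,1,2).

Computing H_k = (kernel of ∂_k) / (image of ∂_{k+1}):

  H_1: rank ker ∂_1 − rank ∂_2 = (15 − 5) − 10 = 0, and ∂_2 has invariant factor 2 > 1, so H_1 ≅ Z/2Z.

H_1 = Z/2Z.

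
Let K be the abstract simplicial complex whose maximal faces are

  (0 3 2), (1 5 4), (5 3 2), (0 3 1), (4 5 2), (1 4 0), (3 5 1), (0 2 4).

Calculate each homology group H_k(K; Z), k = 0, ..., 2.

H_0 = Z,  H_1 = 0,  H_2 = Z.

We work with the vertex ordering 0 < 1 < 2 < 3 < 4 < 5. The simplices of K, each written with vertices in increasing order, are:

  0-simplices (6): [0], [1], [2], [3], [4], [5]
  1-simplices (12): [0,1], [0,2], [0,3], [0,4], [1,3], [1,4], [1,5], [2,3], [2,4], [2,5], [3,5], [4,5]
  2-simplices (8): [0,1,3], [0,1,4], [0,2,3], [0,2,4], [1,3,5], [1,4,5], [2,3,5], [2,4,5]

so the chain groups are C_0 ≅ Z^6, C_1 ≅ Z^12, C_2 ≅ Z^8.

∂_1: C_1 → C_0 sends each edge [p,q] (with p < q) to q − p.
The resulting 6×12 matrix has rank 5, and its Smith normal form has invariant factors (1,1,1,1,1).

The boundary map ∂_2: C_2 → C_1 maps a triangle to the signed sum of its edges. For instance
  ∂[0,1,3] = [1,3] − [0,3] + [0,1],
  ∂[0,2,4] = [2,4] − [0,4] + [0,2].
The 12×8 boundary matrix has rank 7 and Smith normal form diag(1,1,1,1,1,1,1).

Reading off H_k = ker ∂_k / im ∂_{k+1}:

  H_0: rank C_0 − rank ∂_1 = 6 − 5 = 1, and the invariant factors of ∂_1 are all 1, so H_0 ≅ Z.
  H_1: rank ker ∂_1 − rank ∂_2 = (12 − 5) − 7 = 0, and the invariant factors of ∂_2 are all 1, so H_1 ≅ 0.
  H_2: rank ker ∂_2 − rank ∂_3 = (8 − 7) − 0 = 1, and there is no ∂_3, so H_2 ≅ Z.

As a check, the Euler characteristic is 6 − 12 + 8 = 2, which agrees with 1 − 0 + 1 = 2.
(K is a triangulation of the 2-sphere S^2.)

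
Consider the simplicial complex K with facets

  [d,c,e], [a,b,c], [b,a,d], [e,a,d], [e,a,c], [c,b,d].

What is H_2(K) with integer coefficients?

H_2 = Z.

Take the total order a < b < c < d < e on the vertex set. Then K (dimension 2) consists of the simplices:

  0-simplices (5): a, b, c, d, e
  1-simplices (9): ab, ac, ad, ae, bc, bd, cd, ce, de
  2-simplices (6): abc, abd, ace, ade, bcd, cde

Hence C_0 ≅ Z^5, C_1 ≅ Z^9, C_2 ≅ Z^6.

The boundary map ∂_1: C_1 → C_0 sends each edge [p,q] (with p < q) to q − p. For instance
  ∂bc = c − b.
The resulting 5×9 matrix has rank 4, and its Smith normal form has invariant factors (1,1,1,1).

∂_2: C_2 → C_1 acts by ∂[p,q,r] = [q,r] − [p,r] + [p,q]. For instance
  ∂cde = de − ce + cd,
  ∂ade = de − ae + ad.
The resulting 9×6 matrix has rank 5, and its Smith normal form has invariant factors (1,1,1,1,1).

Reading off H_k = ker ∂_k / im ∂_{k+1}:

  H_2: rank ker ∂_2 − rank ∂_3 = (6 − 5) − 0 = 1, and there is no ∂_3, so H_2 ≅ Z.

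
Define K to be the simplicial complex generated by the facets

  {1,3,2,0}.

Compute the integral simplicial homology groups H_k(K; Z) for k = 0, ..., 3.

Fix the vertex order 0 < 1 < 2 < 3 and write every simplex with vertices in increasing order. Then dim K = 3 and the simplices of K are:

  0-simplices (4): [0], [1], [2], [3]
  1-simplices (6): [0,1], [0,2], [0,3], [1,2], [1,3], [2,3]
  2-simplices (4): [0,1,2], [0,1,3], [0,2,3], [1,2,3]
  3-simplices (1): [0,1,2,3]

giving chain groups C_0 ≅ Z^4, C_1 ≅ Z^6, C_2 ≅ Z^4, C_3 ≅ Z^1.

Boundary ∂_1: C_1 → C_0 is given by ∂[p,q] = [q] − [p]. For instance
  ∂[1,2] = [2] − [1].
As a 4×6 matrix over Z this has rank 3, with invariant factors (1,1,1).

The boundary map ∂_2: C_2 → C_1 maps a triangle to the signed sum of its edges. For instance
  ∂[0,2,3] = [2,3] − [0,3] + [0,2],
  ∂[0,1,3] = [1,3] − [0,3] + [0,1].
The 6×4 boundary matrix has rank 3 and Smith normal form diag(1,1,1).

∂_3: C_3 → C_2 sends each 3-simplex σ to the alternating sum Σ_i (−1)^i (σ with its i-th vertex removed). For instance
  ∂[0,1,2,3] = [1,2,3] − [0,2,3] + [0,1,3] − [0,1,2].
This gives a 4×1 integer matrix of rank 1; reducing to Smith normal form yields diagonal entries (1).

Reading off H_k = ker ∂_k / im ∂_{k+1}:

  H_0: rank C_0 − rank ∂_1 = 4 − 3 = 1, and the invariant factors of ∂_1 are all 1, so H_0 ≅ Z.
  H_1: rank ker ∂_1 − rank ∂_2 = (6 − 3) − 3 = 0, and the invariant factors of ∂_2 are all 1, so H_1 ≅ 0.
  H_2: rank ker ∂_2 − rank ∂_3 = (4 − 3) − 1 = 0, and the invariant factors of ∂_3 are all 1, so H_2 ≅ 0.
  H_3: rank ker ∂_3 − rank ∂_4 = (1 − 1) − 0 = 0, and there is no ∂_4, so H_3 ≅ 0.

H_0 = Z,  H_1 = 0,  H_2 = 0,  H_3 = 0.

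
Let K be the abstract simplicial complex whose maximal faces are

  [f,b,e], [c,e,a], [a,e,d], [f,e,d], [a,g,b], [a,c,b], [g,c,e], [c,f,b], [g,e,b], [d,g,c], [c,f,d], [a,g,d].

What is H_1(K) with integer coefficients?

H_1 = Z/2Z.

K has 7 vertices, 18 edges, 12 triangles.
rank ∂_1 = 6, rank ∂_2 = 12 ⇒ b_1 = 18 − 6 − 12 = 0; ∂_2 has invariant factor(s) [2] giving torsion. So H_1 = Z/2Z.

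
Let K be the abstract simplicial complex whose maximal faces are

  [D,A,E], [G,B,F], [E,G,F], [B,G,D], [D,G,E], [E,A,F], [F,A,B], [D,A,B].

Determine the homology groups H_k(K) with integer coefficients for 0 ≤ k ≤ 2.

We work with the vertex ordering A < B < D < E < F < G. The simplices of K, each written with vertices in increasing order, are:

  0-simplices (6): A, B, D, E, F, G
  1-simplices (12): AB, AD, AE, AF, BD, BF, BG, DE, DG, EF, EG, FG
  2-simplices (8): ABD, ABF, ADE, AEF, BDG, BFG, DEG, EFG

Hence C_0 ≅ Z^6, C_1 ≅ Z^12, C_2 ≅ Z^8.

Boundary ∂_1: C_1 → C_0 maps an edge to its endpoints' difference, ∂[p,q] = q − p.
As a 6×12 matrix over Z this has rank 5, with invariant factors (1,1,1,1,1).

∂_2: C_2 → C_1 maps a triangle to the signed sum of its edges. For instance
  ∂BDG = DG − BG + BD,
  ∂EFG = FG − EG + EF.
This gives a 12×8 integer matrix of rank 7; reducing to Smith normal form yields diagonal entries (1,1,1,1,1,1,1).

Reading off H_k = ker ∂_k / im ∂_{k+1}:

  H_0: rank C_0 − rank ∂_1 = 6 − 5 = 1, and the invariant factors of ∂_1 are all 1, so H_0 = Z.
  H_1: rank ker ∂_1 − rank ∂_2 = (12 − 5) − 7 = 0, and the invariant factors of ∂_2 are all 1, so H_1 = 0.
  H_2: rank ker ∂_2 − rank ∂_3 = (8 − 7) − 0 = 1, and there is no ∂_3, so H_2 = Z.

H_0 = Z,  H_1 = 0,  H_2 = Z.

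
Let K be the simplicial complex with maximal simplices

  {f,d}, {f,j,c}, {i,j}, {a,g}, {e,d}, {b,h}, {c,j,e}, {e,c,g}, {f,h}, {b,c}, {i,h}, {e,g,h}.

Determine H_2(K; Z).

H_2 ≅ 0.

Fix the vertex order a < b < c < d < e < f < g < h < i < j and write every simplex with vertices in increasing order. Then dim K = 2 and the simplices of K are:

  0-simplices (10): a, b, c, d, e, f, g, h, i, j
  1-simplices (17): ag, bc, bh, ce, cf, cg, cj, de, df, eg, eh, ej, fh, fj, gh, hi, ij
  2-simplices (4): ceg, cej, cfj, egh

Hence C_0 ≅ Z^10, C_1 ≅ Z^17, C_2 ≅ Z^4.

∂_1: C_1 → C_0 maps an edge to its endpoints' difference, ∂[p,q] = q − p. For instance
  ∂fh = h − f.
This gives a 10×17 integer matrix of rank 9; reducing to Smith normal form yields diagonal entries (1,1,1,1,1,1,1,1,1).

∂_2: C_2 → C_1 maps a triangle to the signed sum of its edges. For instance
  ∂cej = ej − cj + ce,
  ∂ceg = eg − cg + ce.
The 17×4 boundary matrix has rank 4 and Smith normal form diag(1,1,1,1).

Now H_k = ker ∂_k / im ∂_{k+1}, so:

  H_2: rank ker ∂_2 − rank ∂_3 = (4 − 4) − 0 = 0, and there is no ∂_3, so H_2 ≅ 0.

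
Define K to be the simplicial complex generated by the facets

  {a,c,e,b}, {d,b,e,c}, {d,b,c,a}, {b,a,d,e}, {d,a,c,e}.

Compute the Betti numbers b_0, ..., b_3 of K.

Take the total order a < b < c < d < e on the vertex set. Then K (dimension 3) consists of the simplices:

  0-simplices (5): a, b, c, d, e
  1-simplices (10): ab, ac, ad, ae, bc, bd, be, cd, ce, de
  2-simplices (10): abc, abd, abe, acd, ace, ade, bcd, bce, bde, cde
  3-simplices (5): abcd, abce, abde, acde, bcde

giving chain groups C_0 ≅ Z^5, C_1 ≅ Z^10, C_2 ≅ Z^10, C_3 ≅ Z^5.

∂_1: C_1 → C_0 is given by ∂[p,q] = [q] − [p]. For instance
  ∂ce = e − c.
This gives a 5×10 integer matrix of rank 4; reducing to Smith normal form yields diagonal entries (1,1,1,1).

Boundary ∂_2: C_2 → C_1 sends each 2-simplex [p,q,r] to [q,r] − [p,r] + [p,q]. For instance
  ∂abe = be − ae + ab,
  ∂ace = ce − ae + ac.
The 10×10 boundary matrix has rank 6 and Smith normal form diag(1,1,1,1,1,1).

∂_3: C_3 → C_2 sends each 3-simplex σ to the alternating sum Σ_i (−1)^i (σ with its i-th vertex removed). For instance
  ∂bcde = cde − bde + bce − bcd,
  ∂abcd = bcd − acd + abd − abc.
As a 10×5 matrix over Z this has rank 4, with invariant factors (1,1,1,1).

Now H_k = ker ∂_k / im ∂_{k+1}, so:

  H_0: rank C_0 − rank ∂_1 = 5 − 4 = 1, and the invariant factors of ∂_1 are all 1, so H_0 ≅ Z.
  H_1: rank ker ∂_1 − rank ∂_2 = (10 − 4) − 6 = 0, and the invariant factors of ∂_2 are all 1, so H_1 ≅ 0.
  H_2: rank ker ∂_2 − rank ∂_3 = (10 − 6) − 4 = 0, and the invariant factors of ∂_3 are all 1, so H_2 ≅ 0.
  H_3: rank ker ∂_3 − rank ∂_4 = (5 − 4) − 0 = 1, and there is no ∂_4, so H_3 ≅ Z.

As a check, the Euler characteristic is 5 − 10 + 10 − 5 = 0, which agrees with 1 − 0 + 0 − 1 = 0.

Hence the Betti numbers are b_0 = 1, b_1 = 0, b_2 = 0, b_3 = 1.

b_0 = 1, b_1 = 0, b_2 = 0, b_3 = 1.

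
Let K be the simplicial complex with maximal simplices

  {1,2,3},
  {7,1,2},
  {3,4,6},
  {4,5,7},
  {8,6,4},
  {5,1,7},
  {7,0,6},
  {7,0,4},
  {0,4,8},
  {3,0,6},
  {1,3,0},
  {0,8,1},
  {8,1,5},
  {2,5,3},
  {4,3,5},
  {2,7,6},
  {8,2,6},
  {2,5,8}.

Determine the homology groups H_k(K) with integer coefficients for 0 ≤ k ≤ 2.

H_0 = Z,  H_1 = Z ⊕ Z_2,  H_2 = 0.

Order the vertices as 0 < 1 < 2 < 3 < 4 < 5 < 6 < 7 < 8. Listing each simplex with vertices in this order, K has dimension 2 with simplices:

  0-simplices (9): [0], [1], [2], [3], [4], [5], [6], [7], [8]
  1-simplices (27): (27 of them)
  2-simplices (18): [0,1,3], [0,1,8], [0,3,6], [0,4,7], [0,4,8], [0,6,7], [1,2,3], [1,2,7], [1,5,7], [1,5,8], [2,3,5], [2,5,8], [2,6,7], [2,6,8], [3,4,5], [3,4,6], [4,5,7], [4,6,8]

Hence C_0 ≅ Z^9, C_1 ≅ Z^27, C_2 ≅ Z^18.

∂_1: C_1 → C_0 is given by ∂[p,q] = [q] − [p].
The 9×27 boundary matrix has rank 8 and Smith normal form diag(1,1,1,1,1,1,1,1).

The boundary map ∂_2: C_2 → C_1 acts by ∂[p,q,r] = [q,r] − [p,r] + [p,q]. For instance
  ∂[0,6,7] = [6,7] − [0,7] + [0,6],
  ∂[0,4,7] = [4,7] − [0,7] + [0,4].
This gives a 27×18 integer matrix of rank 18; reducing to Smith normal form yields diagonal entries (1,1,1,1,1,1,1,1,1,1,1,1,1,1,1,1,1,2).

From H_k ≅ ker(∂_k) / im(∂_{k+1}) we obtain:

  H_0: rank C_0 − rank ∂_1 = 9 − 8 = 1, and the invariant factors of ∂_1 are all 1, so H_0 = Z.
  H_1: rank ker ∂_1 − rank ∂_2 = (27 − 8) − 18 = 1, and ∂_2 has invariant factor 2 > 1, so H_1 = Z ⊕ Z_2.
  H_2: rank ker ∂_2 − rank ∂_3 = (18 − 18) − 0 = 0, and there is no ∂_3, so H_2 = 0.

(K is a triangulation of the Klein bottle.)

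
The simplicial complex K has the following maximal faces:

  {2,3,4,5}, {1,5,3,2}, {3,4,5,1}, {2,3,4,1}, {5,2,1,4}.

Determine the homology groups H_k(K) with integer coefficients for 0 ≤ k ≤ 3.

Fix the vertex order 1 < 2 < 3 < 4 < 5 and write every simplex with vertices in increasing order. Then dim K = 3 and the simplices of K are:

  0-simplices (5): [1], [2], [3], [4], [5]
  1-simplices (10): [1,2], [1,3], [1,4], [1,5], [2,3], [2,4], [2,5], [3,4], [3,5], [4,5]
  2-simplices (10): [1,2,3], [1,2,4], [1,2,5], [1,3,4], [1,3,5], [1,4,5], [2,3,4], [2,3,5], [2,4,5], [3,4,5]
  3-simplices (5): [1,2,3,4], [1,2,3,5], [1,2,4,5], [1,3,4,5], [2,3,4,5]

so the chain groups are C_0 ≅ Z^5, C_1 ≅ Z^10, C_2 ≅ Z^10, C_3 ≅ Z^5.

Boundary ∂_1: C_1 → C_0 sends each edge [p,q] (with p < q) to q − p.
The 5×10 boundary matrix has rank 4 and Smith normal form diag(1,1,1,1).

Boundary ∂_2: C_2 → C_1 maps a triangle to the signed sum of its edges. For instance
  ∂[2,3,4] = [3,4] − [2,4] + [2,3],
  ∂[1,2,3] = [2,3] − [1,3] + [1,2].
The resulting 10×10 matrix has rank 6, and its Smith normal form has invariant factors (1,1,1,1,1,1).

∂_3: C_3 → C_2 sends each 3-simplex σ to the alternating sum Σ_i (−1)^i (σ with its i-th vertex removed). For instance
  ∂[2,3,4,5] = [3,4,5] − [2,4,5] + [2,3,5] − [2,3,4],
  ∂[1,2,3,5] = [2,3,5] − [1,3,5] + [1,2,5] − [1,2,3].
The resulting 10×5 matrix has rank 4, and its Smith normal form has invariant factors (1,1,1,1).

From H_k ≅ ker(∂_k) / im(∂_{k+1}) we obtain:

  H_0: rank C_0 − rank ∂_1 = 5 − 4 = 1, and the invariant factors of ∂_1 are all 1, so H_0 = Z.
  H_1: rank ker ∂_1 − rank ∂_2 = (10 − 4) − 6 = 0, and the invariant factors of ∂_2 are all 1, so H_1 = 0.
  H_2: rank ker ∂_2 − rank ∂_3 = (10 − 6) − 4 = 0, and the invariant factors of ∂_3 are all 1, so H_2 = 0.
  H_3: rank ker ∂_3 − rank ∂_4 = (5 − 4) − 0 = 1, and there is no ∂_4, so H_3 = Z.

As a check, the Euler characteristic is 5 − 10 + 10 − 5 = 0, which agrees with 1 − 0 + 0 − 1 = 0.

H_0 = Z,  H_1 = 0,  H_2 = 0,  H_3 = Z.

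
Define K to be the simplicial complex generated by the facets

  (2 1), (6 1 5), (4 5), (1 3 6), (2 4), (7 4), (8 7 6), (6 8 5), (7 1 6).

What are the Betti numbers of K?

Order the vertices as 1 < 2 < 3 < 4 < 5 < 6 < 7 < 8. Listing each simplex with vertices in this order, K has dimension 2 with simplices:

  0-simplices (8): [1], [2], [3], [4], [5], [6], [7], [8]
  1-simplices (14): [1,2], [1,3], [1,5], [1,6], [1,7], [2,4], [3,6], [4,5], [4,7], [5,6], [5,8], [6,7], [6,8], [7,8]
  2-simplices (5): [1,3,6], [1,5,6], [1,6,7], [5,6,8], [6,7,8]

giving chain groups C_0 ≅ Z^8, C_1 ≅ Z^14, C_2 ≅ Z^5.

∂_1: C_1 → C_0 is given by ∂[p,q] = [q] − [p].
The resulting 8×14 matrix has rank 7, and its Smith normal form has invariant factors (1,1,1,1,1,1,1).

∂_2: C_2 → C_1 acts by ∂[p,q,r] = [q,r] − [p,r] + [p,q]. For instance
  ∂[6,7,8] = [7,8] − [6,8] + [6,7],
  ∂[1,3,6] = [3,6] − [1,6] + [1,3].
This gives a 14×5 integer matrix of rank 5; reducing to Smith normal form yields diagonal entries (1,1,1,1,1).

Reading off H_k = ker ∂_k / im ∂_{k+1}:

  H_0: rank C_0 − rank ∂_1 = 8 − 7 = 1, and the invariant factors of ∂_1 are all 1, so H_0 ≅ Z.
  H_1: rank ker ∂_1 − rank ∂_2 = (14 − 7) − 5 = 2, and the invariant factors of ∂_2 are all 1, so H_1 ≅ Z^2.
  H_2: rank ker ∂_2 − rank ∂_3 = (5 − 5) − 0 = 0, and there is no ∂_3, so H_2 ≅ 0.

Hence the Betti numbers are b_0 = 1, b_1 = 2, b_2 = 0.

b_0 = 1, b_1 = 2, b_2 = 0.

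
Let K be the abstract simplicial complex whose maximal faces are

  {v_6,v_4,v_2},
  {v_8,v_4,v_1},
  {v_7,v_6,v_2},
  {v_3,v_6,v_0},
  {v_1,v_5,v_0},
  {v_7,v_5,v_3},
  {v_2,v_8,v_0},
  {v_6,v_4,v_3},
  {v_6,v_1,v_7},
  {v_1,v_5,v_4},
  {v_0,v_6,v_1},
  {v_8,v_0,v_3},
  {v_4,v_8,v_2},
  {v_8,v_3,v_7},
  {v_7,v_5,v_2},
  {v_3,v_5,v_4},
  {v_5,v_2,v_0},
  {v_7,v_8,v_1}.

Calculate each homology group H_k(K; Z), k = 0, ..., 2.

Fix the vertex order v_0 < v_1 < v_2 < v_3 < v_4 < v_5 < v_6 < v_7 < v_8 and write every simplex with vertices in increasing order. Then dim K = 2 and the simplices of K are:

  0-simplices (9): [v_0], [v_1], [v_2], [v_3], [v_4], [v_5], [v_6], [v_7], [v_8]
  1-simplices (27): (27 of them)
  2-simplices (18): (18 of them)

giving chain groups C_0 ≅ Z^9, C_1 ≅ Z^27, C_2 ≅ Z^18.

∂_1: C_1 → C_0 is given by ∂[p,q] = [q] − [p].
As a 9×27 matrix over Z this has rank 8, with invariant factors (1,1,1,1,1,1,1,1).

∂_2: C_2 → C_1 acts by ∂[p,q,r] = [q,r] − [p,r] + [p,q]. For instance
  ∂[v_2,v_4,v_6] = [v_4,v_6] − [v_2,v_6] + [v_2,v_4],
  ∂[v_2,v_4,v_8] = [v_4,v_8] − [v_2,v_8] + [v_2,v_4].
The resulting 27×18 matrix has rank 17, and its Smith normal form has invariant factors (1,1,1,1,1,1,1,1,1,1,1,1,1,1,1,1,1).

From H_k ≅ ker(∂_k) / im(∂_{k+1}) we obtain:

  H_0: rank C_0 − rank ∂_1 = 9 − 8 = 1, and the invariant factors of ∂_1 are all 1, so H_0 ≅ Z.
  H_1: rank ker ∂_1 − rank ∂_2 = (27 − 8) − 17 = 2, and the invariant factors of ∂_2 are all 1, so H_1 ≅ Z^2.
  H_2: rank ker ∂_2 − rank ∂_3 = (18 − 17) − 0 = 1, and there is no ∂_3, so H_2 ≅ Z.

H_0 = Z,  H_1 = Z^2,  H_2 = Z.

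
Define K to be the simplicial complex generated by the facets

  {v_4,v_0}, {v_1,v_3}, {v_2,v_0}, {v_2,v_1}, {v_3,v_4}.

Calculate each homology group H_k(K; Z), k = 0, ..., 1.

H_0 = Z,  H_1 = Z.

K has 5 vertices, 5 edges.
rank ∂_0 = 0, rank ∂_1 = 4 ⇒ b_0 = 5 − 0 − 4 = 1; all invariant factors of ∂_1 are 1 so no torsion. So H_0 ≅ Z.
rank ∂_1 = 4, rank ∂_2 = 0 ⇒ b_1 = 5 − 4 − 0 = 1. So H_1 ≅ Z.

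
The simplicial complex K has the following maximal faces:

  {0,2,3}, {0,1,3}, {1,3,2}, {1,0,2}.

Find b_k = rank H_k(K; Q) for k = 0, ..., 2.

Fix the vertex order 0 < 1 < 2 < 3 and write every simplex with vertices in increasing order. Then dim K = 2 and the simplices of K are:

  0-simplices (4): [0], [1], [2], [3]
  1-simplices (6): [0,1], [0,2], [0,3], [1,2], [1,3], [2,3]
  2-simplices (4): [0,1,2], [0,1,3], [0,2,3], [1,2,3]

so the chain groups are C_0 ≅ Z^4, C_1 ≅ Z^6, C_2 ≅ Z^4.

The boundary map ∂_1: C_1 → C_0 maps an edge to its endpoints' difference, ∂[p,q] = q − p.
The resulting 4×6 matrix has rank 3, and its Smith normal form has invariant factors (1,1,1).

Boundary ∂_2: C_2 → C_1 maps a triangle to the signed sum of its edges. For instance
  ∂[0,2,3] = [2,3] − [0,3] + [0,2],
  ∂[0,1,2] = [1,2] − [0,2] + [0,1].
The resulting 6×4 matrix has rank 3, and its Smith normal form has invariant factors (1,1,1).

Computing H_k = (kernel of ∂_k) / (image of ∂_{k+1}):

  H_0: rank C_0 − rank ∂_1 = 4 − 3 = 1, and the invariant factors of ∂_1 are all 1, so H_0 ≅ Z.
  H_1: rank ker ∂_1 − rank ∂_2 = (6 − 3) − 3 = 0, and the invariant factors of ∂_2 are all 1, so H_1 ≅ 0.
  H_2: rank ker ∂_2 − rank ∂_3 = (4 − 3) − 0 = 1, and there is no ∂_3, so H_2 ≅ Z.

As a check, the Euler characteristic is 4 − 6 + 4 = 2, which agrees with 1 − 0 + 1 = 2.

Hence the Betti numbers are b_0 = 1, b_1 = 0, b_2 = 1.

b_0 = 1, b_1 = 0, b_2 = 1.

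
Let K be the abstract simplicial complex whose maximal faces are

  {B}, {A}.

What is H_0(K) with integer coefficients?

H_0 ≅ Z^2.

Order the vertices as A < B. Listing each simplex with vertices in this order, K has dimension 0 with simplices:

  0-simplices (2): A, B

giving chain groups C_0 ≅ Z^2.

Computing H_k = (kernel of ∂_k) / (image of ∂_{k+1}):

  H_0: rank C_0 − rank ∂_1 = 2 − 0 = 2, and there is no ∂_1, so H_0 = Z^2.

(K is a triangulation of a set of 2 points.)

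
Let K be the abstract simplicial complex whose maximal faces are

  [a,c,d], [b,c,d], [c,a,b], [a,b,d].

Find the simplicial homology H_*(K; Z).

We work with the vertex ordering a < b < c < d. The simplices of K, each written with vertices in increasing order, are:

  0-simplices (4): a, b, c, d
  1-simplices (6): ab, ac, ad, bc, bd, cd
  2-simplices (4): abc, abd, acd, bcd

Hence C_0 ≅ Z^4, C_1 ≅ Z^6, C_2 ≅ Z^4.

The boundary map ∂_1: C_1 → C_0 maps an edge to its endpoints' difference, ∂[p,q] = q − p. For instance
  ∂bd = d − b.
This gives a 4×6 integer matrix of rank 3; reducing to Smith normal form yields diagonal entries (1,1,1).

The boundary map ∂_2: C_2 → C_1 sends each 2-simplex [p,q,r] to [q,r] − [p,r] + [p,q]. For instance
  ∂abc = bc − ac + ab,
  ∂abd = bd − ad + ab.
This gives a 6×4 integer matrix of rank 3; reducing to Smith normal form yields diagonal entries (1,1,1).

Now H_k = ker ∂_k / im ∂_{k+1}, so:

  H_0: rank C_0 − rank ∂_1 = 4 − 3 = 1, and the invariant factors of ∂_1 are all 1, so H_0 = Z.
  H_1: rank ker ∂_1 − rank ∂_2 = (6 − 3) − 3 = 0, and the invariant factors of ∂_2 are all 1, so H_1 = 0.
  H_2: rank ker ∂_2 − rank ∂_3 = (4 − 3) − 0 = 1, and there is no ∂_3, so H_2 = Z.

H_0 ≅ Z,  H_1 = 0,  H_2 ≅ Z.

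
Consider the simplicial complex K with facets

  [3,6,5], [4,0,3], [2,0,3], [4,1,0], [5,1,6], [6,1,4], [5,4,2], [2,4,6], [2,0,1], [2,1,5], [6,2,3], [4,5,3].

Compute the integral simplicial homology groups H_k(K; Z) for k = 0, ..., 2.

H_0 ≅ Z,  H_1 ≅ Z/2,  H_2 = 0.

Order the vertices as 0 < 1 < 2 < 3 < 4 < 5 < 6. Listing each simplex with vertices in this order, K has dimension 2 with simplices:

  0-simplices (7): [0], [1], [2], [3], [4], [5], [6]
  1-simplices (18): [0,1], [0,2], [0,3], [0,4], [1,2], [1,4], [1,5], [1,6], [2,3], [2,4], [2,5], [2,6], [3,4], [3,5], [3,6], [4,5], [4,6], [5,6]
  2-simplices (12): [0,1,2], [0,1,4], [0,2,3], [0,3,4], [1,2,5], [1,4,6], [1,5,6], [2,3,6], [2,4,5], [2,4,6], [3,4,5], [3,5,6]

so the chain groups are C_0 ≅ Z^7, C_1 ≅ Z^18, C_2 ≅ Z^12.

The boundary map ∂_1: C_1 → C_0 is given by ∂[p,q] = [q] − [p]. For instance
  ∂[5,6] = [6] − [5].
The resulting 7×18 matrix has rank 6, and its Smith normal form has invariant factors (1,1,1,1,1,1).

The boundary map ∂_2: C_2 → C_1 acts by ∂[p,q,r] = [q,r] − [p,r] + [p,q]. For instance
  ∂[2,4,6] = [4,6] − [2,6] + [2,4],
  ∂[3,4,5] = [4,5] − [3,5] + [3,4].
As a 18×12 matrix over Z this has rank 12, with invariant factors (1,1,1,1,1,1,1,1,1,1,1,2).

Computing H_k = (kernel of ∂_k) / (image of ∂_{k+1}):

  H_0: rank C_0 − rank ∂_1 = 7 − 6 = 1, and the invariant factors of ∂_1 are all 1, so H_0 ≅ Z.
  H_1: rank ker ∂_1 − rank ∂_2 = (18 − 6) − 12 = 0, and ∂_2 has invariant factor 2 > 1, so H_1 ≅ Z/2.
  H_2: rank ker ∂_2 − rank ∂_3 = (12 − 12) − 0 = 0, and there is no ∂_3, so H_2 ≅ 0.

As a check, the Euler characteristic is 7 − 18 + 12 = 1, which agrees with 1 − 0 + 0 = 1.
(K is a triangulation of the real projective plane RP^2.)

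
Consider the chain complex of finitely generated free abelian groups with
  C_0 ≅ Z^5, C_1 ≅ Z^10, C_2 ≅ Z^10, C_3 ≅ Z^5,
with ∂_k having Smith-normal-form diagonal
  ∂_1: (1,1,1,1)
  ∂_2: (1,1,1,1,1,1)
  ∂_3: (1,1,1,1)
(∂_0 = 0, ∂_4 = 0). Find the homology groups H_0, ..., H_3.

H_0: b_0 = 5 − 0 − 4 = 1; torsion from ∂_1 factors > 1: none. So H_0 = Z.
H_1: b_1 = 10 − 4 − 6 = 0; torsion from ∂_2 factors > 1: none. So H_1 = 0.
H_2: b_2 = 10 − 6 − 4 = 0; torsion from ∂_3 factors > 1: none. So H_2 = 0.
H_3: b_3 = 5 − 4 − 0 = 1; torsion from ∂_4 factors > 1: none. So H_3 = Z.

H_0 = Z,  H_1 = 0,  H_2 = 0,  H_3 = Z.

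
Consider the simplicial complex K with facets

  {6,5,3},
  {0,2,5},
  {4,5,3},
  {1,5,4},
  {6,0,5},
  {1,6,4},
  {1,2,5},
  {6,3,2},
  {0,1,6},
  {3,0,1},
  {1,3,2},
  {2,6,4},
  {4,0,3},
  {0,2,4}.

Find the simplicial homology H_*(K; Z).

Order the vertices as 0 < 1 < 2 < 3 < 4 < 5 < 6. Listing each simplex with vertices in this order, K has dimension 2 with simplices:

  0-simplices (7): [0], [1], [2], [3], [4], [5], [6]
  1-simplices (21): [0,1], [0,2], [0,3], [0,4], [0,5], [0,6], [1,2], [1,3], [1,4], [1,5], [1,6], [2,3], [2,4], [2,5], [2,6], [3,4], [3,5], [3,6], [4,5], [4,6], [5,6]
  2-simplices (14): [0,1,3], [0,1,6], [0,2,4], [0,2,5], [0,3,4], [0,5,6], [1,2,3], [1,2,5], [1,4,5], [1,4,6], [2,3,6], [2,4,6], [3,4,5], [3,5,6]

Hence C_0 ≅ Z^7, C_1 ≅ Z^21, C_2 ≅ Z^14.

The boundary map ∂_1: C_1 → C_0 is given by ∂[p,q] = [q] − [p]. For instance
  ∂[1,6] = [6] − [1].
The resulting 7×21 matrix has rank 6, and its Smith normal form has invariant factors (1,1,1,1,1,1).

∂_2: C_2 → C_1 maps a triangle to the signed sum of its edges. For instance
  ∂[0,1,6] = [1,6] − [0,6] + [0,1],
  ∂[2,4,6] = [4,6] − [2,6] + [2,4].
As a 21×14 matrix over Z this has rank 13, with invariant factors (1,1,1,1,1,1,1,1,1,1,1,1,1).

Reading off H_k = ker ∂_k / im ∂_{k+1}:

  H_0: rank C_0 − rank ∂_1 = 7 − 6 = 1, and the invariant factors of ∂_1 are all 1, so H_0 ≅ Z.
  H_1: rank ker ∂_1 − rank ∂_2 = (21 − 6) − 13 = 2, and the invariant factors of ∂_2 are all 1, so H_1 ≅ Z^2.
  H_2: rank ker ∂_2 − rank ∂_3 = (14 − 13) − 0 = 1, and there is no ∂_3, so H_2 ≅ Z.

As a check, the Euler characteristic is 7 − 21 + 14 = 0, which agrees with 1 − 2 + 1 = 0.

H_0 ≅ Z,  H_1 ≅ Z^2,  H_2 ≅ Z.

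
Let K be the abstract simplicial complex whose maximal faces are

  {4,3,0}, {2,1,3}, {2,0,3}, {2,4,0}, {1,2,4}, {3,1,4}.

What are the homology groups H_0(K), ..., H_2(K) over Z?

H_0 ≅ Z,  H_1 = 0,  H_2 ≅ Z.

Take the total order 0 < 1 < 2 < 3 < 4 on the vertex set. Then K (dimension 2) consists of the simplices:

  0-simplices (5): [0], [1], [2], [3], [4]
  1-simplices (9): [0,2], [0,3], [0,4], [1,2], [1,3], [1,4], [2,3], [2,4], [3,4]
  2-simplices (6): [0,2,3], [0,2,4], [0,3,4], [1,2,3], [1,2,4], [1,3,4]

Hence C_0 ≅ Z^5, C_1 ≅ Z^9, C_2 ≅ Z^6.

The boundary map ∂_1: C_1 → C_0 maps an edge to its endpoints' difference, ∂[p,q] = q − p. For instance
  ∂[2,3] = [3] − [2].
This gives a 5×9 integer matrix of rank 4; reducing to Smith normal form yields diagonal entries (1,1,1,1).

The boundary map ∂_2: C_2 → C_1 sends each 2-simplex [p,q,r] to [q,r] − [p,r] + [p,q]. For instance
  ∂[0,2,3] = [2,3] − [0,3] + [0,2],
  ∂[1,3,4] = [3,4] − [1,4] + [1,3].
As a 9×6 matrix over Z this has rank 5, with invariant factors (1,1,1,1,1).

Computing H_k = (kernel of ∂_k) / (image of ∂_{k+1}):

  H_0: rank C_0 − rank ∂_1 = 5 − 4 = 1, and the invariant factors of ∂_1 are all 1, so H_0 ≅ Z.
  H_1: rank ker ∂_1 − rank ∂_2 = (9 − 4) − 5 = 0, and the invariant factors of ∂_2 are all 1, so H_1 ≅ 0.
  H_2: rank ker ∂_2 − rank ∂_3 = (6 − 5) − 0 = 1, and there is no ∂_3, so H_2 ≅ Z.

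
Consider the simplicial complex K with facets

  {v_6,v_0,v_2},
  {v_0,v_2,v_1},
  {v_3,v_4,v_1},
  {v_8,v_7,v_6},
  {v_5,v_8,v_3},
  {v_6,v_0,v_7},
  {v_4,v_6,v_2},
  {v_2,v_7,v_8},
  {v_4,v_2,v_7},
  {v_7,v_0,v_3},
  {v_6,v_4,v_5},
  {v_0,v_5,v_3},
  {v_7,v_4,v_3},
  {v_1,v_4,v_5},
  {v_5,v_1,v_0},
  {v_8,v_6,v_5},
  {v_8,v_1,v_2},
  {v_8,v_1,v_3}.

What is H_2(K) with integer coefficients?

Take the total order v_0 < v_1 < v_2 < v_3 < v_4 < v_5 < v_6 < v_7 < v_8 on the vertex set. Then K (dimension 2) consists of the simplices:

  0-simplices (9): [v_0], [v_1], [v_2], [v_3], [v_4], [v_5], [v_6], [v_7], [v_8]
  1-simplices (27): (27 of them)
  2-simplices (18): (18 of them)

so the chain groups are C_0 ≅ Z^9, C_1 ≅ Z^27, C_2 ≅ Z^18.

∂_1: C_1 → C_0 sends each edge [p,q] (with p < q) to q − p.
The 9×27 boundary matrix has rank 8 and Smith normal form diag(1,1,1,1,1,1,1,1).

The boundary map ∂_2: C_2 → C_1 acts by ∂[p,q,r] = [q,r] − [p,r] + [p,q]. For instance
  ∂[v_0,v_1,v_2] = [v_1,v_2] − [v_0,v_2] + [v_0,v_1],
  ∂[v_0,v_3,v_5] = [v_3,v_5] − [v_0,v_5] + [v_0,v_3].
The resulting 27×18 matrix has rank 18, and its Smith normal form has invariant factors (1,1,1,1,1,1,1,1,1,1,1,1,1,1,1,1,1,2).

From H_k ≅ ker(∂_k) / im(∂_{k+1}) we obtain:

  H_2: rank ker ∂_2 − rank ∂_3 = (18 − 18) − 0 = 0, and there is no ∂_3, so H_2 ≅ 0.

(K is a triangulation of the Klein bottle.)

H_2 ≅ 0.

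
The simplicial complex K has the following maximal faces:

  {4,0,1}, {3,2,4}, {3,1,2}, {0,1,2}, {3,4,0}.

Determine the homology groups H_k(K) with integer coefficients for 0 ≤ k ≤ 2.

H_0 = Z,  H_1 = Z,  H_2 = 0.

We work with the vertex ordering 0 < 1 < 2 < 3 < 4. The simplices of K, each written with vertices in increasing order, are:

  0-simplices (5): [0], [1], [2], [3], [4]
  1-simplices (10): [0,1], [0,2], [0,3], [0,4], [1,2], [1,3], [1,4], [2,3], [2,4], [3,4]
  2-simplices (5): [0,1,2], [0,1,4], [0,3,4], [1,2,3], [2,3,4]

Hence C_0 ≅ Z^5, C_1 ≅ Z^10, C_2 ≅ Z^5.

∂_1: C_1 → C_0 is given by ∂[p,q] = [q] − [p]. For instance
  ∂[3,4] = [4] − [3].
The resulting 5×10 matrix has rank 4, and its Smith normal form has invariant factors (1,1,1,1).

The boundary map ∂_2: C_2 → C_1 maps a triangle to the signed sum of its edges. For instance
  ∂[0,1,2] = [1,2] − [0,2] + [0,1],
  ∂[0,1,4] = [1,4] − [0,4] + [0,1].
This gives a 10×5 integer matrix of rank 5; reducing to Smith normal form yields diagonal entries (1,1,1,1,1).

Computing H_k = (kernel of ∂_k) / (image of ∂_{k+1}):

  H_0: rank C_0 − rank ∂_1 = 5 − 4 = 1, and the invariant factors of ∂_1 are all 1, so H_0 ≅ Z.
  H_1: rank ker ∂_1 − rank ∂_2 = (10 − 4) − 5 = 1, and the invariant factors of ∂_2 are all 1, so H_1 ≅ Z.
  H_2: rank ker ∂_2 − rank ∂_3 = (5 − 5) − 0 = 0, and there is no ∂_3, so H_2 ≅ 0.

As a check, the Euler characteristic is 5 − 10 + 5 = 0, which agrees with 1 − 1 + 0 = 0.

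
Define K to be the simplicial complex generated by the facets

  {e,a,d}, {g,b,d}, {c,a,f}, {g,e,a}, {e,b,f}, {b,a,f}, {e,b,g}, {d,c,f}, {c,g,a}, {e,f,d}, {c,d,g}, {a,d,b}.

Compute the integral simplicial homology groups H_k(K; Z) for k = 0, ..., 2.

Take the total order a < b < c < d < e < f < g on the vertex set. Then K (dimension 2) consists of the simplices:

  0-simplices (7): a, b, c, d, e, f, g
  1-simplices (18): ab, ac, ad, ae, af, ag, bd, be, bf, bg, cd, cf, cg, de, df, dg, ef, eg
  2-simplices (12): abd, abf, acf, acg, ade, aeg, bdg, bef, beg, cdf, cdg, def

giving chain groups C_0 ≅ Z^7, C_1 ≅ Z^18, C_2 ≅ Z^12.

The boundary map ∂_1: C_1 → C_0 sends each edge [p,q] (with p < q) to q − p. For instance
  ∂ab = b − a.
This gives a 7×18 integer matrix of rank 6; reducing to Smith normal form yields diagonal entries (1,1,1,1,1,1).

The boundary map ∂_2: C_2 → C_1 maps a triangle to the signed sum of its edges. For instance
  ∂acg = cg − ag + ac,
  ∂cdf = df − cf + cd.
As a 18×12 matrix over Z this has rank 12, with invariant factors (1,1,1,1,1,1,1,1,1,1,1,2).

Now H_k = ker ∂_k / im ∂_{k+1}, so:

  H_0: rank C_0 − rank ∂_1 = 7 − 6 = 1, and the invariant factors of ∂_1 are all 1, so H_0 ≅ Z.
  H_1: rank ker ∂_1 − rank ∂_2 = (18 − 6) − 12 = 0, and ∂_2 has invariant factor 2 > 1, so H_1 ≅ Z/2Z.
  H_2: rank ker ∂_2 − rank ∂_3 = (12 − 12) − 0 = 0, and there is no ∂_3, so H_2 ≅ 0.

(K is a triangulation of the real projective plane RP^2.)

H_0 = Z,  H_1 = Z/2Z,  H_2 = 0.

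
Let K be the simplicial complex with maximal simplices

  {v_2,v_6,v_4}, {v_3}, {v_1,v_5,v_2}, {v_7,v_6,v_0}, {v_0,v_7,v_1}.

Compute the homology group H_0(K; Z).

Order the vertices as v_0 < v_1 < v_2 < v_3 < v_4 < v_5 < v_6 < v_7. Listing each simplex with vertices in this order, K has dimension 2 with simplices:

  0-simplices (8): [v_0], [v_1], [v_2], [v_3], [v_4], [v_5], [v_6], [v_7]
  1-simplices (11): [v_0,v_1], [v_0,v_6], [v_0,v_7], [v_1,v_2], [v_1,v_5], [v_1,v_7], [v_2,v_4], [v_2,v_5], [v_2,v_6], [v_4,v_6], [v_6,v_7]
  2-simplices (4): [v_0,v_1,v_7], [v_0,v_6,v_7], [v_1,v_2,v_5], [v_2,v_4,v_6]

Hence C_0 ≅ Z^8, C_1 ≅ Z^11, C_2 ≅ Z^4.

The boundary map ∂_1: C_1 → C_0 maps an edge to its endpoints' difference, ∂[p,q] = q − p.
As a 8×11 matrix over Z this has rank 6, with invariant factors (1,1,1,1,1,1).

∂_2: C_2 → C_1 maps a triangle to the signed sum of its edges. For instance
  ∂[v_2,v_4,v_6] = [v_4,v_6] − [v_2,v_6] + [v_2,v_4],
  ∂[v_0,v_1,v_7] = [v_1,v_7] − [v_0,v_7] + [v_0,v_1].
This gives a 11×4 integer matrix of rank 4; reducing to Smith normal form yields diagonal entries (1,1,1,1).

From H_k ≅ ker(∂_k) / im(∂_{k+1}) we obtain:

  H_0: rank C_0 − rank ∂_1 = 8 − 6 = 2, and the invariant factors of ∂_1 are all 1, so H_0 = Z^2.

H_0 = Z^2.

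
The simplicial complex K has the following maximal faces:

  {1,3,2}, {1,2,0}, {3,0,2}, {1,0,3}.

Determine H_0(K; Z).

H_0 = Z.

Fix the vertex order 0 < 1 < 2 < 3 and write every simplex with vertices in increasing order. Then dim K = 2 and the simplices of K are:

  0-simplices (4): [0], [1], [2], [3]
  1-simplices (6): [0,1], [0,2], [0,3], [1,2], [1,3], [2,3]
  2-simplices (4): [0,1,2], [0,1,3], [0,2,3], [1,2,3]

giving chain groups C_0 ≅ Z^4, C_1 ≅ Z^6, C_2 ≅ Z^4.

The boundary map ∂_1: C_1 → C_0 maps an edge to its endpoints' difference, ∂[p,q] = q − p.
As a 4×6 matrix over Z this has rank 3, with invariant factors (1,1,1).

Boundary ∂_2: C_2 → C_1 maps a triangle to the signed sum of its edges. For instance
  ∂[1,2,3] = [2,3] − [1,3] + [1,2],
  ∂[0,1,3] = [1,3] − [0,3] + [0,1].
This gives a 6×4 integer matrix of rank 3; reducing to Smith normal form yields diagonal entries (1,1,1).

Computing H_k = (kernel of ∂_k) / (image of ∂_{k+1}):

  H_0: rank C_0 − rank ∂_1 = 4 − 3 = 1, and the invariant factors of ∂_1 are all 1, so H_0 = Z.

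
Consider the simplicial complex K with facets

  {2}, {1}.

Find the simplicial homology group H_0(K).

Fix the vertex order 1 < 2 and write every simplex with vertices in increasing order. Then dim K = 0 and the simplices of K are:

  0-simplices (2): [1], [2]

Hence C_0 ≅ Z^2.

Reading off H_k = ker ∂_k / im ∂_{k+1}:

  H_0: rank C_0 − rank ∂_1 = 2 − 0 = 2, and there is no ∂_1, so H_0 = Z^2.

H_0 ≅ Z^2.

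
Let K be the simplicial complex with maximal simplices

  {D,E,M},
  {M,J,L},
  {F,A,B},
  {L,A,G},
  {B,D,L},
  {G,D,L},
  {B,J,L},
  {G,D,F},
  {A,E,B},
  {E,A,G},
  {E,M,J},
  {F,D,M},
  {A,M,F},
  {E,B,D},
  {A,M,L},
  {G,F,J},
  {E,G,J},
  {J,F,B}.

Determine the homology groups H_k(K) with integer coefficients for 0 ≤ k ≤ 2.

H_0 ≅ Z,  H_1 ≅ Z^2,  H_2 ≅ Z.

K has 9 vertices, 27 edges, 18 triangles.
rank ∂_0 = 0, rank ∂_1 = 8 ⇒ b_0 = 9 − 0 − 8 = 1; all invariant factors of ∂_1 are 1 so no torsion. So H_0 = Z.
rank ∂_1 = 8, rank ∂_2 = 17 ⇒ b_1 = 27 − 8 − 17 = 2; all invariant factors of ∂_2 are 1 so no torsion. So H_1 = Z^2.
rank ∂_2 = 17, rank ∂_3 = 0 ⇒ b_2 = 18 − 17 − 0 = 1. So H_2 = Z.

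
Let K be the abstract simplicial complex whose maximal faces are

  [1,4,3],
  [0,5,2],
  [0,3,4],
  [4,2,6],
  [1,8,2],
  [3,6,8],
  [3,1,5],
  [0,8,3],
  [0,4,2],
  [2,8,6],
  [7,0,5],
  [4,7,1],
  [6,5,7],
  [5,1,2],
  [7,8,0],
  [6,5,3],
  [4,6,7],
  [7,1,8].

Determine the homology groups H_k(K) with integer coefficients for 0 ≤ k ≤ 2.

H_0 = Z,  H_1 = Z^2,  H_2 = Z.

Take the total order 0 < 1 < 2 < 3 < 4 < 5 < 6 < 7 < 8 on the vertex set. Then K (dimension 2) consists of the simplices:

  0-simplices (9): [0], [1], [2], [3], [4], [5], [6], [7], [8]
  1-simplices (27): (27 of them)
  2-simplices (18): [0,2,4], [0,2,5], [0,3,4], [0,3,8], [0,5,7], [0,7,8], [1,2,5], [1,2,8], [1,3,4], [1,3,5], [1,4,7], [1,7,8], [2,4,6], [2,6,8], [3,5,6], [3,6,8], [4,6,7], [5,6,7]

so the chain groups are C_0 ≅ Z^9, C_1 ≅ Z^27, C_2 ≅ Z^18.

Boundary ∂_1: C_1 → C_0 is given by ∂[p,q] = [q] − [p]. For instance
  ∂[4,6] = [6] − [4].
As a 9×27 matrix over Z this has rank 8, with invariant factors (1,1,1,1,1,1,1,1).

∂_2: C_2 → C_1 maps a triangle to the signed sum of its edges. For instance
  ∂[1,7,8] = [7,8] − [1,8] + [1,7],
  ∂[4,6,7] = [6,7] − [4,7] + [4,6].
As a 27×18 matrix over Z this has rank 17, with invariant factors (1,1,1,1,1,1,1,1,1,1,1,1,1,1,1,1,1).

From H_k ≅ ker(∂_k) / im(∂_{k+1}) we obtain:

  H_0: rank C_0 − rank ∂_1 = 9 − 8 = 1, and the invariant factors of ∂_1 are all 1, so H_0 ≅ Z.
  H_1: rank ker ∂_1 − rank ∂_2 = (27 − 8) − 17 = 2, and the invariant factors of ∂_2 are all 1, so H_1 ≅ Z^2.
  H_2: rank ker ∂_2 − rank ∂_3 = (18 − 17) − 0 = 1, and there is no ∂_3, so H_2 ≅ Z.

As a check, the Euler characteristic is 9 − 27 + 18 = 0, which agrees with 1 − 2 + 1 = 0.
(K is a triangulation of the torus T^2.)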